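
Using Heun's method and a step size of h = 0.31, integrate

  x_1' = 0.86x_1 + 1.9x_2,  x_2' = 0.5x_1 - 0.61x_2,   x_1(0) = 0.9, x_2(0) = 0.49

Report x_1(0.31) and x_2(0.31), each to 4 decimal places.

Heun on (x_1,x_2): k1 = f(s_n, state_n); k2 = f(s_n + h, state_n + h·k1); state_{n+1} = state_n + (h/2)·(k1 + k2).
0.000000: (0.900000, 0.490000)
  k1 = (1.705000, 0.151100)
  predictor → (1.428550, 0.536841)
  k2 = (2.248551, 0.386802)
  → (1.512800, 0.573375)
(x_1(0.31), x_2(0.31)) ≈ (1.5128, 0.5734)

1.5128, 0.5734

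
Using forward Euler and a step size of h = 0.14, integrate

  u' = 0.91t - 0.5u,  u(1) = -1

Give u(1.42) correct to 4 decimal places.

-0.3960

Euler: u_{n+1} = u_n + h·f(t_n, u_n).
t=1.000000, u=-1.000000: f=1.410000 → u ← -1.000000 + 0.14·1.410000 = -0.802600
t=1.140000, u=-0.802600: f=1.438700 → u ← -0.802600 + 0.14·1.438700 = -0.601182
t=1.280000, u=-0.601182: f=1.465391 → u ← -0.601182 + 0.14·1.465391 = -0.396027
u(1.42) ≈ -0.3960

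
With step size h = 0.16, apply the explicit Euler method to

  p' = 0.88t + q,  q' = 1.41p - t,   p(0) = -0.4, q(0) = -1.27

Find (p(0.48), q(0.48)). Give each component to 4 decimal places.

-0.9968, -1.7532

Euler on (p,q): p_{n+1} = p_n + h·p', q_{n+1} = q_n + h·q'.
0.000000: (-0.400000, -1.270000); f=(-1.270000, -0.564000) → (-0.603200, -1.360240)
0.160000: (-0.603200, -1.360240); f=(-1.219440, -1.010512) → (-0.798310, -1.521922)
0.320000: (-0.798310, -1.521922); f=(-1.240322, -1.445618) → (-0.996762, -1.753221)
(p(0.48), q(0.48)) ≈ (-0.9968, -1.7532)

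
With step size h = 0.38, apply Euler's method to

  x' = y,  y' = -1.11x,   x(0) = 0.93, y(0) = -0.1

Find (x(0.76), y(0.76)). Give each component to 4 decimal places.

0.7049, -0.8685

Euler on (x,y): x_{n+1} = x_n + h·x', y_{n+1} = y_n + h·y'.
0.000000: (0.930000, -0.100000); f=(-0.100000, -1.032300) → (0.892000, -0.492274)
0.380000: (0.892000, -0.492274); f=(-0.492274, -0.990120) → (0.704936, -0.868520)
(x(0.76), y(0.76)) ≈ (0.7049, -0.8685)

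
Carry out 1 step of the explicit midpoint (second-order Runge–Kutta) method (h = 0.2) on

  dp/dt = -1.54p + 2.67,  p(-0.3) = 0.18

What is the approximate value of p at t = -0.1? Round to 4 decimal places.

0.5849

Midpoint: k1 = f(t_n, p_n); k2 = f(t_n + h/2, p_n + (h/2)·k1); p_{n+1} = p_n + h·k2.
t=-0.300000, p=0.180000:
  k1 = f(-0.300000, 0.180000) = 2.392800
  k2 = f(-0.200000, 0.419280) = 2.024309
  p ← 0.180000 + 0.2·2.024309 = 0.584862
p(-0.1) ≈ 0.5849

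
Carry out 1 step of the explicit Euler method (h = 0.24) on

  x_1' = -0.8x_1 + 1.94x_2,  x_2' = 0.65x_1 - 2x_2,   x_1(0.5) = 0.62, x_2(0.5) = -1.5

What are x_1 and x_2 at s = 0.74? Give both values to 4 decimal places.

-0.1974, -0.6833

Euler on (x_1,x_2): x_1_{n+1} = x_1_n + h·x_1', x_2_{n+1} = x_2_n + h·x_2'.
0.500000: (0.620000, -1.500000); f=(-3.406000, 3.403000) → (-0.197440, -0.683280)
(x_1(0.74), x_2(0.74)) ≈ (-0.1974, -0.6833)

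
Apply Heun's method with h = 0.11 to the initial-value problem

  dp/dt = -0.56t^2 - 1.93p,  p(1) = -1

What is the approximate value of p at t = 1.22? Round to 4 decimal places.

-0.7826

Heun: k1 = f(t_n, p_n); k2 = f(t_n + h, p_n + h·k1); p_{n+1} = p_n + (h/2)·(k1 + k2).
t=1.000000, p=-1.000000:
  k1 = f(1.000000, -1.000000) = 1.370000
  k2 = f(1.110000, -0.849300) = 0.949173
  p ← -1.000000 + (0.11/2)·(1.370000 + 0.949173) = -0.872445
t=1.110000, p=-0.872445:
  k1 = f(1.110000, -0.872445) = 0.993844
  k2 = f(1.220000, -0.763123) = 0.639323
  p ← -0.872445 + (0.11/2)·(0.993844 + 0.639323) = -0.782621
p(1.22) ≈ -0.7826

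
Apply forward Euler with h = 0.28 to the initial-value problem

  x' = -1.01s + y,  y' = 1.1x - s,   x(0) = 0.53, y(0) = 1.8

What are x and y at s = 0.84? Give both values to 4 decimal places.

Euler on (x,y): x_{n+1} = x_n + h·x', y_{n+1} = y_n + h·y'.
0.000000: (0.530000, 1.800000); f=(1.800000, 0.583000) → (1.034000, 1.963240)
0.280000: (1.034000, 1.963240); f=(1.680440, 0.857400) → (1.504523, 2.203312)
0.560000: (1.504523, 2.203312); f=(1.637712, 1.094976) → (1.963083, 2.509905)
(x(0.84), y(0.84)) ≈ (1.9631, 2.5099)

1.9631, 2.5099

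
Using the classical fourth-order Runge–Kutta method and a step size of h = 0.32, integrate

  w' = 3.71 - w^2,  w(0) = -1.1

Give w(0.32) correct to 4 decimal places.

RK4: k1 = f(s_n, w_n); k2 = f(s_n + h/2, w_n + (h/2)·k1); k3 = f(s_n + h/2, w_n + (h/2)·k2); k4 = f(s_n + h, w_n + h·k3); w_{n+1} = w_n + (h/6)·(k1 + 2k2 + 2k3 + k4).
s=0.000000, w=-1.100000:
  k1 = f(0.000000, -1.100000) = 2.500000
  k2 = f(0.160000, -0.700000) = 3.220000
  k3 = f(0.160000, -0.584800) = 3.368009
  k4 = f(0.320000, -0.022237) = 3.709506
  w ← -1.100000 + (0.32/6)·(k1 + 2k2 + 2k3 + k4) = -0.066105
w(0.32) ≈ -0.0661

-0.0661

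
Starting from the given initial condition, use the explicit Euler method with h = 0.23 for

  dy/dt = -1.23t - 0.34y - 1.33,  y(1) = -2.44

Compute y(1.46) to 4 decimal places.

-3.2699

Euler: y_{n+1} = y_n + h·f(t_n, y_n).
t=1.000000, y=-2.440000: f=-1.730400 → y ← -2.440000 + 0.23·(-1.730400) = -2.837992
t=1.230000, y=-2.837992: f=-1.877983 → y ← -2.837992 + 0.23·(-1.877983) = -3.269928
y(1.46) ≈ -3.2699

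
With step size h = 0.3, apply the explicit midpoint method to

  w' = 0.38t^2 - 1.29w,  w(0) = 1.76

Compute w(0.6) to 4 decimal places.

0.8557

Midpoint: k1 = f(t_n, w_n); k2 = f(t_n + h/2, w_n + (h/2)·k1); w_{n+1} = w_n + h·k2.
t=0.000000, w=1.760000:
  k1 = f(0.000000, 1.760000) = -2.270400
  k2 = f(0.150000, 1.419440) = -1.822528
  w ← 1.760000 + 0.3·(-1.822528) = 1.213242
t=0.300000, w=1.213242:
  k1 = f(0.300000, 1.213242) = -1.530882
  k2 = f(0.450000, 0.983609) = -1.191906
  w ← 1.213242 + 0.3·(-1.191906) = 0.855670
w(0.6) ≈ 0.8557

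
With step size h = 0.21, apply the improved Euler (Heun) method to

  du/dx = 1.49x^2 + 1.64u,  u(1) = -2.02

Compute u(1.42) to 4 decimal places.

-2.7400

Heun: k1 = f(x_n, u_n); k2 = f(x_n + h, u_n + h·k1); u_{n+1} = u_n + (h/2)·(k1 + k2).
x=1.000000, u=-2.020000:
  k1 = f(1.000000, -2.020000) = -1.822800
  k2 = f(1.210000, -2.402788) = -1.759063
  u ← -2.020000 + (0.21/2)·(-1.822800 + (-1.759063)) = -2.396096
x=1.210000, u=-2.396096:
  k1 = f(1.210000, -2.396096) = -1.748088
  k2 = f(1.420000, -2.763194) = -1.527202
  u ← -2.396096 + (0.21/2)·(-1.748088 + (-1.527202)) = -2.740001
u(1.42) ≈ -2.7400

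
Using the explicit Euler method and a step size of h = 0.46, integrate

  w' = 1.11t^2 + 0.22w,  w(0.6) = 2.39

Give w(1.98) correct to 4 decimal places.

Euler: w_{n+1} = w_n + h·f(t_n, w_n).
t=0.600000, w=2.390000: f=0.925400 → w ← 2.390000 + 0.46·0.925400 = 2.815684
t=1.060000, w=2.815684: f=1.866646 → w ← 2.815684 + 0.46·1.866646 = 3.674341
t=1.520000, w=3.674341: f=3.372899 → w ← 3.674341 + 0.46·3.372899 = 5.225875
w(1.98) ≈ 5.2259

5.2259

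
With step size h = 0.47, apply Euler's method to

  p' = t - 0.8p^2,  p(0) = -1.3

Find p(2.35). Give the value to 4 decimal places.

Euler: p_{n+1} = p_n + h·f(t_n, p_n).
t=0.000000, p=-1.300000: f=-1.352000 → p ← -1.300000 + 0.47·(-1.352000) = -1.935440
t=0.470000, p=-1.935440: f=-2.526742 → p ← -1.935440 + 0.47·(-2.526742) = -3.123009
t=0.940000, p=-3.123009: f=-6.862548 → p ← -3.123009 + 0.47·(-6.862548) = -6.348406
t=1.410000, p=-6.348406: f=-30.831811 → p ← -6.348406 + 0.47·(-30.831811) = -20.839358
t=1.880000, p=-20.839358: f=-345.543058 → p ← -20.839358 + 0.47·(-345.543058) = -183.244595
p(2.35) ≈ -183.2446

-183.2446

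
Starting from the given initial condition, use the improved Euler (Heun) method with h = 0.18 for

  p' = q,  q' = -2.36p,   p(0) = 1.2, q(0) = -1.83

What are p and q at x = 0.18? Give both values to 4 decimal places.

0.8247, -2.2698

Heun on (p,q): k1 = f(x_n, state_n); k2 = f(x_n + h, state_n + h·k1); state_{n+1} = state_n + (h/2)·(k1 + k2).
0.000000: (1.200000, -1.830000)
  k1 = (-1.830000, -2.832000)
  predictor → (0.870600, -2.339760)
  k2 = (-2.339760, -2.054616)
  → (0.824722, -2.269795)
(p(0.18), q(0.18)) ≈ (0.8247, -2.2698)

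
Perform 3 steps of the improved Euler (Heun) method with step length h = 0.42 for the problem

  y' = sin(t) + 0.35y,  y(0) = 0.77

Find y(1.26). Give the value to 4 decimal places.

Heun: k1 = f(t_n, y_n); k2 = f(t_n + h, y_n + h·k1); y_{n+1} = y_n + (h/2)·(k1 + k2).
t=0.000000, y=0.770000:
  k1 = f(0.000000, 0.770000) = 0.269500
  k2 = f(0.420000, 0.883190) = 0.716877
  y ← 0.770000 + (0.42/2)·(0.269500 + 0.716877) = 0.977139
t=0.420000, y=0.977139:
  k1 = f(0.420000, 0.977139) = 0.749759
  k2 = f(0.840000, 1.292038) = 1.196856
  y ← 0.977139 + (0.42/2)·(0.749759 + 1.196856) = 1.385928
t=0.840000, y=1.385928:
  k1 = f(0.840000, 1.385928) = 1.229718
  k2 = f(1.260000, 1.902410) = 1.617934
  y ← 1.385928 + (0.42/2)·(1.229718 + 1.617934) = 1.983935
y(1.26) ≈ 1.9839

1.9839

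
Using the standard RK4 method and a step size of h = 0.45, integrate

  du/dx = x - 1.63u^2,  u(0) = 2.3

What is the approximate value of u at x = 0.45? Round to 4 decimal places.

0.1547

RK4: k1 = f(x_n, u_n); k2 = f(x_n + h/2, u_n + (h/2)·k1); k3 = f(x_n + h/2, u_n + (h/2)·k2); k4 = f(x_n + h, u_n + h·k3); u_{n+1} = u_n + (h/6)·(k1 + 2k2 + 2k3 + k4).
x=0.000000, u=2.300000:
  k1 = f(0.000000, 2.300000) = -8.622700
  k2 = f(0.225000, 0.359893) = 0.013878
  k3 = f(0.225000, 2.303123) = -8.421129
  k4 = f(0.450000, -1.489508) = -3.166374
  u ← 2.300000 + (0.45/6)·(k1 + 2k2 + 2k3 + k4) = 0.154732
u(0.45) ≈ 0.1547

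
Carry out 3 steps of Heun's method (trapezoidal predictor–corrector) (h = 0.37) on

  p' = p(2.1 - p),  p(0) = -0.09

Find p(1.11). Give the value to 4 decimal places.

Heun: k1 = f(s_n, p_n); k2 = f(s_n + h, p_n + h·k1); p_{n+1} = p_n + (h/2)·(k1 + k2).
s=0.000000, p=-0.090000:
  k1 = f(0.000000, -0.090000) = -0.197100
  k2 = f(0.370000, -0.162927) = -0.368692
  p ← -0.090000 + (0.37/2)·(-0.197100 + (-0.368692)) = -0.194672
s=0.370000, p=-0.194672:
  k1 = f(0.370000, -0.194672) = -0.446707
  k2 = f(0.740000, -0.359953) = -0.885468
  p ← -0.194672 + (0.37/2)·(-0.446707 + (-0.885468)) = -0.441124
s=0.740000, p=-0.441124:
  k1 = f(0.740000, -0.441124) = -1.120950
  k2 = f(1.110000, -0.855876) = -2.529862
  p ← -0.441124 + (0.37/2)·(-1.120950 + (-2.529862)) = -1.116524
p(1.11) ≈ -1.1165

-1.1165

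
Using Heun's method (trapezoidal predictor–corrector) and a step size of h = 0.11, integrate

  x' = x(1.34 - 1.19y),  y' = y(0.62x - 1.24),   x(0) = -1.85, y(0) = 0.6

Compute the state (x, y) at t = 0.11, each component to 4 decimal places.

Heun on (x,y): k1 = f(t_n, state_n); k2 = f(t_n + h, state_n + h·k1); state_{n+1} = state_n + (h/2)·(k1 + k2).
0.000000: (-1.850000, 0.600000)
  k1 = (-1.158100, -1.432200)
  predictor → (-1.977391, 0.442458)
  k2 = (-1.608558, -1.091094)
  → (-2.002166, 0.461219)
(x(0.11), y(0.11)) ≈ (-2.0022, 0.4612)

-2.0022, 0.4612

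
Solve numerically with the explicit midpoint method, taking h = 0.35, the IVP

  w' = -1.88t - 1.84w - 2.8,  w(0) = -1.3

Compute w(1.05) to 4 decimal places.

-2.0989

Midpoint: k1 = f(t_n, w_n); k2 = f(t_n + h/2, w_n + (h/2)·k1); w_{n+1} = w_n + h·k2.
t=0.000000, w=-1.300000:
  k1 = f(0.000000, -1.300000) = -0.408000
  k2 = f(0.175000, -1.371400) = -0.605624
  w ← -1.300000 + 0.35·(-0.605624) = -1.511968
t=0.350000, w=-1.511968:
  k1 = f(0.350000, -1.511968) = -0.675978
  k2 = f(0.525000, -1.630265) = -0.787313
  w ← -1.511968 + 0.35·(-0.787313) = -1.787528
t=0.700000, w=-1.787528:
  k1 = f(0.700000, -1.787528) = -0.826948
  k2 = f(0.875000, -1.932244) = -0.889671
  w ← -1.787528 + 0.35·(-0.889671) = -2.098913
w(1.05) ≈ -2.0989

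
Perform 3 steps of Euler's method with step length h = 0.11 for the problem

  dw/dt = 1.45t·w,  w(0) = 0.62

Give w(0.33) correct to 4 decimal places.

0.6530

Euler: w_{n+1} = w_n + h·f(t_n, w_n).
t=0.000000, w=0.620000: f=0.000000 → w ← 0.620000 + 0.11·0.000000 = 0.620000
t=0.110000, w=0.620000: f=0.098890 → w ← 0.620000 + 0.11·0.098890 = 0.630878
t=0.220000, w=0.630878: f=0.201250 → w ← 0.630878 + 0.11·0.201250 = 0.653015
w(0.33) ≈ 0.6530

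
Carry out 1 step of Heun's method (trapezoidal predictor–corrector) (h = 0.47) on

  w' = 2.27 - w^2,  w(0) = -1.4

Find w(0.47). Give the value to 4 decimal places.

-1.1634

Heun: k1 = f(x_n, w_n); k2 = f(x_n + h, w_n + h·k1); w_{n+1} = w_n + (h/2)·(k1 + k2).
x=0.000000, w=-1.400000:
  k1 = f(0.000000, -1.400000) = 0.310000
  k2 = f(0.470000, -1.254300) = 0.696732
  w ← -1.400000 + (0.47/2)·(0.310000 + 0.696732) = -1.163418
w(0.47) ≈ -1.1634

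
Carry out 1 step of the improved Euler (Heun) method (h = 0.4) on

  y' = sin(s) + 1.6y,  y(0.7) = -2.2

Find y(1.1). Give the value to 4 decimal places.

-3.6690

Heun: k1 = f(s_n, y_n); k2 = f(s_n + h, y_n + h·k1); y_{n+1} = y_n + (h/2)·(k1 + k2).
s=0.700000, y=-2.200000:
  k1 = f(0.700000, -2.200000) = -2.875782
  k2 = f(1.100000, -3.350313) = -4.469293
  y ← -2.200000 + (0.4/2)·(-2.875782 + (-4.469293)) = -3.669015
y(1.1) ≈ -3.6690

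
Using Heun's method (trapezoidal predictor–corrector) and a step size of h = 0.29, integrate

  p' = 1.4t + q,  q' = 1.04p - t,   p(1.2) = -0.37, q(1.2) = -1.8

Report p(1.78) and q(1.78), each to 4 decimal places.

Heun on (p,q): k1 = f(t_n, state_n); k2 = f(t_n + h, state_n + h·k1); state_{n+1} = state_n + (h/2)·(k1 + k2).
1.200000: (-0.370000, -1.800000)
  k1 = (-0.120000, -1.584800)
  predictor → (-0.404800, -2.259592)
  k2 = (-0.173592, -1.910992)
  → (-0.412571, -2.306890)
1.490000: (-0.412571, -2.306890)
  k1 = (-0.220890, -1.919074)
  predictor → (-0.476629, -2.863421)
  k2 = (-0.371421, -2.275694)
  → (-0.498456, -2.915131)
(p(1.78), q(1.78)) ≈ (-0.4985, -2.9151)

-0.4985, -2.9151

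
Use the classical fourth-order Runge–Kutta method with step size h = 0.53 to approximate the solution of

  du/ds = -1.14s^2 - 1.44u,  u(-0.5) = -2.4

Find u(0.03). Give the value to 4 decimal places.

-1.1494

RK4: k1 = f(s_n, u_n); k2 = f(s_n + h/2, u_n + (h/2)·k1); k3 = f(s_n + h/2, u_n + (h/2)·k2); k4 = f(s_n + h, u_n + h·k3); u_{n+1} = u_n + (h/6)·(k1 + 2k2 + 2k3 + k4).
s=-0.500000, u=-2.400000:
  k1 = f(-0.500000, -2.400000) = 3.171000
  k2 = f(-0.235000, -1.559685) = 2.182990
  k3 = f(-0.235000, -1.821508) = 2.560015
  k4 = f(0.030000, -1.043192) = 1.501171
  u ← -2.400000 + (0.53/6)·(k1 + 2k2 + 2k3 + k4) = -1.149361
u(0.03) ≈ -1.1494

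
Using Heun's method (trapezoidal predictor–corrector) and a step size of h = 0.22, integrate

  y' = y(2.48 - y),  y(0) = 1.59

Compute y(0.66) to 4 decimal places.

Heun: k1 = f(x_n, y_n); k2 = f(x_n + h, y_n + h·k1); y_{n+1} = y_n + (h/2)·(k1 + k2).
x=0.000000, y=1.590000:
  k1 = f(0.000000, 1.590000) = 1.415100
  k2 = f(0.220000, 1.901322) = 1.100253
  y ← 1.590000 + (0.22/2)·(1.415100 + 1.100253) = 1.866689
x=0.220000, y=1.866689:
  k1 = f(0.220000, 1.866689) = 1.144861
  k2 = f(0.440000, 2.118558) = 0.765735
  y ← 1.866689 + (0.22/2)·(1.144861 + 0.765735) = 2.076854
x=0.440000, y=2.076854:
  k1 = f(0.440000, 2.076854) = 0.837275
  k2 = f(0.660000, 2.261055) = 0.495047
  y ← 2.076854 + (0.22/2)·(0.837275 + 0.495047) = 2.223410
y(0.66) ≈ 2.2234

2.2234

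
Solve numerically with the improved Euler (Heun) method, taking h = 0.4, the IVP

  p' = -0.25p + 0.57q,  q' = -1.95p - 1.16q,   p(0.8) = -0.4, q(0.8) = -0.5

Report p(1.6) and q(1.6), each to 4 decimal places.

Heun on (p,q): k1 = f(s_n, state_n); k2 = f(s_n + h, state_n + h·k1); state_{n+1} = state_n + (h/2)·(k1 + k2).
0.800000: (-0.400000, -0.500000)
  k1 = (-0.185000, 1.360000)
  predictor → (-0.474000, 0.044000)
  k2 = (0.143580, 0.873260)
  → (-0.408284, -0.053348)
1.200000: (-0.408284, -0.053348)
  k1 = (0.071663, 0.858037)
  predictor → (-0.379619, 0.289867)
  k2 = (0.260129, 0.404011)
  → (-0.341926, 0.199062)
(p(1.6), q(1.6)) ≈ (-0.3419, 0.1991)

-0.3419, 0.1991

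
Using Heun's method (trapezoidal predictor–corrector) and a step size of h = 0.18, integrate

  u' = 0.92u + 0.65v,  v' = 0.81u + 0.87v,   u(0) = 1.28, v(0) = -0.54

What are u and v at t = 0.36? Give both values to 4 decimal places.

1.6620, -0.2485

Heun on (u,v): k1 = f(t_n, state_n); k2 = f(t_n + h, state_n + h·k1); state_{n+1} = state_n + (h/2)·(k1 + k2).
0.000000: (1.280000, -0.540000)
  k1 = (0.826600, 0.567000)
  predictor → (1.428788, -0.437940)
  k2 = (1.029824, 0.776310)
  → (1.447078, -0.419102)
0.180000: (1.447078, -0.419102)
  k1 = (1.058896, 0.807515)
  predictor → (1.637679, -0.273749)
  k2 = (1.328728, 1.088358)
  → (1.661964, -0.248474)
(u(0.36), v(0.36)) ≈ (1.6620, -0.2485)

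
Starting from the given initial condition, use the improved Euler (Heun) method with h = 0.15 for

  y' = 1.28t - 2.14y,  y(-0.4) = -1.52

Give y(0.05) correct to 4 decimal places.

-0.6399

Heun: k1 = f(t_n, y_n); k2 = f(t_n + h, y_n + h·k1); y_{n+1} = y_n + (h/2)·(k1 + k2).
t=-0.400000, y=-1.520000:
  k1 = f(-0.400000, -1.520000) = 2.740800
  k2 = f(-0.250000, -1.108880) = 2.053003
  y ← -1.520000 + (0.15/2)·(2.740800 + 2.053003) = -1.160465
t=-0.250000, y=-1.160465:
  k1 = f(-0.250000, -1.160465) = 2.163395
  k2 = f(-0.100000, -0.835956) = 1.660945
  y ← -1.160465 + (0.15/2)·(2.163395 + 1.660945) = -0.873639
t=-0.100000, y=-0.873639:
  k1 = f(-0.100000, -0.873639) = 1.741588
  k2 = f(0.050000, -0.612401) = 1.374538
  y ← -0.873639 + (0.15/2)·(1.741588 + 1.374538) = -0.639930
y(0.05) ≈ -0.6399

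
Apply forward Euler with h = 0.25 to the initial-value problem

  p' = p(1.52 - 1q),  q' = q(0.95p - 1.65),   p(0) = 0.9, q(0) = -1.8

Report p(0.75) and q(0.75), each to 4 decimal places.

4.9676, -1.7902

Euler on (p,q): p_{n+1} = p_n + h·p', q_{n+1} = q_n + h·q'.
0.000000: (0.900000, -1.800000); f=(2.988000, 1.431000) → (1.647000, -1.442250)
0.250000: (1.647000, -1.442250); f=(4.878826, 0.123096) → (2.866706, -1.411476)
0.500000: (2.866706, -1.411476); f=(8.403681, -1.515038) → (4.967627, -1.790235)
(p(0.75), q(0.75)) ≈ (4.9676, -1.7902)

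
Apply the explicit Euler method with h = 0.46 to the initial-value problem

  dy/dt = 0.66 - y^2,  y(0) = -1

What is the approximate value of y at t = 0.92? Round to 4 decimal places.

-1.4679

Euler: y_{n+1} = y_n + h·f(t_n, y_n).
t=0.000000, y=-1.000000: f=-0.340000 → y ← -1.000000 + 0.46·(-0.340000) = -1.156400
t=0.460000, y=-1.156400: f=-0.677261 → y ← -1.156400 + 0.46·(-0.677261) = -1.467940
y(0.92) ≈ -1.4679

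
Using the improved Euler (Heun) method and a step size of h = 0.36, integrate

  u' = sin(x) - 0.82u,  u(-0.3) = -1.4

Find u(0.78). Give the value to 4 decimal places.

-0.3628

Heun: k1 = f(x_n, u_n); k2 = f(x_n + h, u_n + h·k1); u_{n+1} = u_n + (h/2)·(k1 + k2).
x=-0.300000, u=-1.400000:
  k1 = f(-0.300000, -1.400000) = 0.852480
  k2 = f(0.060000, -1.093107) = 0.956312
  u ← -1.400000 + (0.36/2)·(0.852480 + 0.956312) = -1.074417
x=0.060000, u=-1.074417:
  k1 = f(0.060000, -1.074417) = 0.940986
  k2 = f(0.420000, -0.735662) = 1.011004
  u ← -1.074417 + (0.36/2)·(0.940986 + 1.011004) = -0.723059
x=0.420000, u=-0.723059:
  k1 = f(0.420000, -0.723059) = 1.000669
  k2 = f(0.780000, -0.362818) = 1.000791
  u ← -0.723059 + (0.36/2)·(1.000669 + 1.000791) = -0.362797
u(0.78) ≈ -0.3628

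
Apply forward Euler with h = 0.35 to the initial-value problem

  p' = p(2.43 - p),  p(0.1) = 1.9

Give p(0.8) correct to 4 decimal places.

Euler: p_{n+1} = p_n + h·f(x_n, p_n).
x=0.100000, p=1.900000: f=1.007000 → p ← 1.900000 + 0.35·1.007000 = 2.252450
x=0.450000, p=2.252450: f=0.399922 → p ← 2.252450 + 0.35·0.399922 = 2.392423
p(0.8) ≈ 2.3924

2.3924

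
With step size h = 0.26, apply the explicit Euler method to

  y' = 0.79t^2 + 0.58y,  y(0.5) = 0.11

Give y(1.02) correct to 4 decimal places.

0.3234

Euler: y_{n+1} = y_n + h·f(t_n, y_n).
t=0.500000, y=0.110000: f=0.261300 → y ← 0.110000 + 0.26·0.261300 = 0.177938
t=0.760000, y=0.177938: f=0.559508 → y ← 0.177938 + 0.26·0.559508 = 0.323410
y(1.02) ≈ 0.3234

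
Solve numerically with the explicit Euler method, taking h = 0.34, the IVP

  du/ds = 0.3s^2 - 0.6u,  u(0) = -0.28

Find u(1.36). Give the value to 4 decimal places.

Euler: u_{n+1} = u_n + h·f(s_n, u_n).
s=0.000000, u=-0.280000: f=0.168000 → u ← -0.280000 + 0.34·0.168000 = -0.222880
s=0.340000, u=-0.222880: f=0.168408 → u ← -0.222880 + 0.34·0.168408 = -0.165621
s=0.680000, u=-0.165621: f=0.238093 → u ← -0.165621 + 0.34·0.238093 = -0.084670
s=1.020000, u=-0.084670: f=0.362922 → u ← -0.084670 + 0.34·0.362922 = 0.038724
u(1.36) ≈ 0.0387

0.0387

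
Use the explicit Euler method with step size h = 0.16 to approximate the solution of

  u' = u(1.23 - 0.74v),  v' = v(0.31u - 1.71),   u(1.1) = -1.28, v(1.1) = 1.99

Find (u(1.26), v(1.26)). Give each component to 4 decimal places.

Euler on (u,v): u_{n+1} = u_n + h·u', v_{n+1} = v_n + h·v'.
1.100000: (-1.280000, 1.990000); f=(0.310528, -4.192532) → (-1.230316, 1.319195)
(u(1.26), v(1.26)) ≈ (-1.2303, 1.3192)

-1.2303, 1.3192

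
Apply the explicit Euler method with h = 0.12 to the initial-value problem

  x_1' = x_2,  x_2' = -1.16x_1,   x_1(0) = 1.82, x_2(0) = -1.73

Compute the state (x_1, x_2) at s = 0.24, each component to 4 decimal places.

1.3744, -2.2078

Euler on (x_1,x_2): x_1_{n+1} = x_1_n + h·x_1', x_2_{n+1} = x_2_n + h·x_2'.
0.000000: (1.820000, -1.730000); f=(-1.730000, -2.111200) → (1.612400, -1.983344)
0.120000: (1.612400, -1.983344); f=(-1.983344, -1.870384) → (1.374399, -2.207790)
(x_1(0.24), x_2(0.24)) ≈ (1.3744, -2.2078)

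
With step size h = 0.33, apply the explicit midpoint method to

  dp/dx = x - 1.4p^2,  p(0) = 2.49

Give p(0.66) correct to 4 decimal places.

Midpoint: k1 = f(x_n, p_n); k2 = f(x_n + h/2, p_n + (h/2)·k1); p_{n+1} = p_n + h·k2.
x=0.000000, p=2.490000:
  k1 = f(0.000000, 2.490000) = -8.680140
  k2 = f(0.165000, 1.057777) = -1.401449
  p ← 2.490000 + 0.33·(-1.401449) = 2.027522
x=0.330000, p=2.027522:
  k1 = f(0.330000, 2.027522) = -5.425183
  k2 = f(0.495000, 1.132367) = -1.300156
  p ← 2.027522 + 0.33·(-1.300156) = 1.598470
p(0.66) ≈ 1.5985

1.5985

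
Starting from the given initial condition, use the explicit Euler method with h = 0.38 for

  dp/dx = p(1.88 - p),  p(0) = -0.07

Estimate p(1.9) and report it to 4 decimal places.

Euler: p_{n+1} = p_n + h·f(x_n, p_n).
x=0.000000, p=-0.070000: f=-0.136500 → p ← -0.070000 + 0.38·(-0.136500) = -0.121870
x=0.380000, p=-0.121870: f=-0.243968 → p ← -0.121870 + 0.38·(-0.243968) = -0.214578
x=0.760000, p=-0.214578: f=-0.449450 → p ← -0.214578 + 0.38·(-0.449450) = -0.385369
x=1.140000, p=-0.385369: f=-0.873002 → p ← -0.385369 + 0.38·(-0.873002) = -0.717110
x=1.520000, p=-0.717110: f=-1.862412 → p ← -0.717110 + 0.38·(-1.862412) = -1.424826
p(1.9) ≈ -1.4248

-1.4248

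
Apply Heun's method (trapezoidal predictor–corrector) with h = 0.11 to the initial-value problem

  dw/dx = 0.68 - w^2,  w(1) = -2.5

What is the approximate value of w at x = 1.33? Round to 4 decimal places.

Heun: k1 = f(x_n, w_n); k2 = f(x_n + h, w_n + h·k1); w_{n+1} = w_n + (h/2)·(k1 + k2).
x=1.000000, w=-2.500000:
  k1 = f(1.000000, -2.500000) = -5.570000
  k2 = f(1.110000, -3.112700) = -9.008901
  w ← -2.500000 + (0.11/2)·(-5.570000 + (-9.008901)) = -3.301840
x=1.110000, w=-3.301840:
  k1 = f(1.110000, -3.301840) = -10.222145
  k2 = f(1.220000, -4.426275) = -18.911915
  w ← -3.301840 + (0.11/2)·(-10.222145 + (-18.911915)) = -4.904213
x=1.220000, w=-4.904213:
  k1 = f(1.220000, -4.904213) = -23.371303
  k2 = f(1.330000, -7.475056) = -55.196465
  w ← -4.904213 + (0.11/2)·(-23.371303 + (-55.196465)) = -9.225440
w(1.33) ≈ -9.2254

-9.2254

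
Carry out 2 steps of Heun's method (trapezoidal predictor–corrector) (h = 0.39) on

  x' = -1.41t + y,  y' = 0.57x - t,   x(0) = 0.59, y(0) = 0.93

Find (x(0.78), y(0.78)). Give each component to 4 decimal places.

0.9574, 1.0115

Heun on (x,y): k1 = f(t_n, state_n); k2 = f(t_n + h, state_n + h·k1); state_{n+1} = state_n + (h/2)·(k1 + k2).
0.000000: (0.590000, 0.930000)
  k1 = (0.930000, 0.336300)
  predictor → (0.952700, 1.061157)
  k2 = (0.511257, 0.153039)
  → (0.871045, 1.025421)
0.390000: (0.871045, 1.025421)
  k1 = (0.475521, 0.106496)
  predictor → (1.056498, 1.066954)
  k2 = (-0.032846, -0.177796)
  → (0.957367, 1.011518)
(x(0.78), y(0.78)) ≈ (0.9574, 1.0115)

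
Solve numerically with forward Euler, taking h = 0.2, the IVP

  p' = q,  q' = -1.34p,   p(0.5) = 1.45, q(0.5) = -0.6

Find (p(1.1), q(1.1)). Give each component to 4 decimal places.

0.8633, -1.6485

Euler on (p,q): p_{n+1} = p_n + h·p', q_{n+1} = q_n + h·q'.
0.500000: (1.450000, -0.600000); f=(-0.600000, -1.943000) → (1.330000, -0.988600)
0.700000: (1.330000, -0.988600); f=(-0.988600, -1.782200) → (1.132280, -1.345040)
0.900000: (1.132280, -1.345040); f=(-1.345040, -1.517255) → (0.863272, -1.648491)
(p(1.1), q(1.1)) ≈ (0.8633, -1.6485)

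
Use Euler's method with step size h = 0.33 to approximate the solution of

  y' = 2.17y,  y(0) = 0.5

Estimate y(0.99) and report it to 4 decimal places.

Euler: y_{n+1} = y_n + h·f(s_n, y_n).
s=0.000000, y=0.500000: f=1.085000 → y ← 0.500000 + 0.33·1.085000 = 0.858050
s=0.330000, y=0.858050: f=1.861968 → y ← 0.858050 + 0.33·1.861968 = 1.472500
s=0.660000, y=1.472500: f=3.195324 → y ← 1.472500 + 0.33·3.195324 = 2.526957
y(0.99) ≈ 2.5270

2.5270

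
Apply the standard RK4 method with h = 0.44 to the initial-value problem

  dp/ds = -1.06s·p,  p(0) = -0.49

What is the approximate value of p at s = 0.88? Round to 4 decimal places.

RK4: k1 = f(s_n, p_n); k2 = f(s_n + h/2, p_n + (h/2)·k1); k3 = f(s_n + h/2, p_n + (h/2)·k2); k4 = f(s_n + h, p_n + h·k3); p_{n+1} = p_n + (h/6)·(k1 + 2k2 + 2k3 + k4).
s=0.000000, p=-0.490000:
  k1 = f(0.000000, -0.490000) = 0.000000
  k2 = f(0.220000, -0.490000) = 0.114268
  k3 = f(0.220000, -0.464861) = 0.108406
  k4 = f(0.440000, -0.442302) = 0.206289
  p ← -0.490000 + (0.44/6)·(k1 + 2k2 + 2k3 + k4) = -0.442213
s=0.440000, p=-0.442213:
  k1 = f(0.440000, -0.442213) = 0.206248
  k2 = f(0.660000, -0.396839) = 0.277628
  k3 = f(0.660000, -0.381135) = 0.266642
  k4 = f(0.880000, -0.324891) = 0.303058
  p ← -0.442213 + (0.44/6)·(k1 + 2k2 + 2k3 + k4) = -0.325038
p(0.88) ≈ -0.3250

-0.3250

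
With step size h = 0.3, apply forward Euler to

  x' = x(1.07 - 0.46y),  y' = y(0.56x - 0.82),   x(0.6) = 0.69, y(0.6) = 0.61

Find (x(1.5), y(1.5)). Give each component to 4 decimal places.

Euler on (x,y): x_{n+1} = x_n + h·x', y_{n+1} = y_n + h·y'.
0.600000: (0.690000, 0.610000); f=(0.544686, -0.264496) → (0.853406, 0.530651)
0.900000: (0.853406, 0.530651); f=(0.704828, -0.181532) → (1.064854, 0.476192)
1.200000: (1.064854, 0.476192); f=(0.906140, -0.106515) → (1.336696, 0.444237)
(x(1.5), y(1.5)) ≈ (1.3367, 0.4442)

1.3367, 0.4442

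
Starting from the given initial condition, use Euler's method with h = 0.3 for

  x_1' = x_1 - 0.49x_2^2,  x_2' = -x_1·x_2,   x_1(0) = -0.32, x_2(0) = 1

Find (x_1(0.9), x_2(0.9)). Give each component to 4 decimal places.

Euler on (x_1,x_2): x_1_{n+1} = x_1_n + h·x_1', x_2_{n+1} = x_2_n + h·x_2'.
0.000000: (-0.320000, 1.000000); f=(-0.810000, 0.320000) → (-0.563000, 1.096000)
0.300000: (-0.563000, 1.096000); f=(-1.151596, 0.617048) → (-0.908479, 1.281114)
0.600000: (-0.908479, 1.281114); f=(-1.712693, 1.163865) → (-1.422287, 1.630274)
(x_1(0.9), x_2(0.9)) ≈ (-1.4223, 1.6303)

-1.4223, 1.6303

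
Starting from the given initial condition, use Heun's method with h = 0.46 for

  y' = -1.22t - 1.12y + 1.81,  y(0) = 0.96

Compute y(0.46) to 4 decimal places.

Heun: k1 = f(t_n, y_n); k2 = f(t_n + h, y_n + h·k1); y_{n+1} = y_n + (h/2)·(k1 + k2).
t=0.000000, y=0.960000:
  k1 = f(0.000000, 0.960000) = 0.734800
  k2 = f(0.460000, 1.298008) = -0.204969
  y ← 0.960000 + (0.46/2)·(0.734800 + (-0.204969)) = 1.081861
y(0.46) ≈ 1.0819

1.0819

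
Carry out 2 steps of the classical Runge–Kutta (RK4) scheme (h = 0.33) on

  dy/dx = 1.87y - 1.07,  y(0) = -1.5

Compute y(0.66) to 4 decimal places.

RK4: k1 = f(x_n, y_n); k2 = f(x_n + h/2, y_n + (h/2)·k1); k3 = f(x_n + h/2, y_n + (h/2)·k2); k4 = f(x_n + h, y_n + h·k3); y_{n+1} = y_n + (h/6)·(k1 + 2k2 + 2k3 + k4).
x=0.000000, y=-1.500000:
  k1 = f(0.000000, -1.500000) = -3.875000
  k2 = f(0.165000, -2.139375) = -5.070631
  k3 = f(0.165000, -2.336654) = -5.439543
  k4 = f(0.330000, -3.295049) = -7.231742
  y ← -1.500000 + (0.33/6)·(k1 + 2k2 + 2k3 + k4) = -3.266990
x=0.330000, y=-3.266990:
  k1 = f(0.330000, -3.266990) = -7.179271
  k2 = f(0.495000, -4.451570) = -9.394435
  k3 = f(0.495000, -4.817072) = -10.077924
  k4 = f(0.660000, -6.592705) = -13.398358
  y ← -3.266990 + (0.33/6)·(k1 + 2k2 + 2k3 + k4) = -6.540719
y(0.66) ≈ -6.5407

-6.5407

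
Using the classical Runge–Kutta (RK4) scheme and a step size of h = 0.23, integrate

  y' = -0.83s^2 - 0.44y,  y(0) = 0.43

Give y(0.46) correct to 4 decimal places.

0.3256

RK4: k1 = f(s_n, y_n); k2 = f(s_n + h/2, y_n + (h/2)·k1); k3 = f(s_n + h/2, y_n + (h/2)·k2); k4 = f(s_n + h, y_n + h·k3); y_{n+1} = y_n + (h/6)·(k1 + 2k2 + 2k3 + k4).
s=0.000000, y=0.430000:
  k1 = f(0.000000, 0.430000) = -0.189200
  k2 = f(0.115000, 0.408242) = -0.190603
  k3 = f(0.115000, 0.408081) = -0.190532
  k4 = f(0.230000, 0.386178) = -0.213825
  y ← 0.430000 + (0.23/6)·(k1 + 2k2 + 2k3 + k4) = 0.385330
s=0.230000, y=0.385330:
  k1 = f(0.230000, 0.385330) = -0.213452
  k2 = f(0.345000, 0.360783) = -0.257535
  k3 = f(0.345000, 0.355714) = -0.255305
  k4 = f(0.460000, 0.326610) = -0.319336
  y ← 0.385330 + (0.23/6)·(k1 + 2k2 + 2k3 + k4) = 0.325589
y(0.46) ≈ 0.3256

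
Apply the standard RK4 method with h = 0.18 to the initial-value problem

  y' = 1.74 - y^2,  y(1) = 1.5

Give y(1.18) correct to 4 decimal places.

1.4288

RK4: k1 = f(x_n, y_n); k2 = f(x_n + h/2, y_n + (h/2)·k1); k3 = f(x_n + h/2, y_n + (h/2)·k2); k4 = f(x_n + h, y_n + h·k3); y_{n+1} = y_n + (h/6)·(k1 + 2k2 + 2k3 + k4).
x=1.000000, y=1.500000:
  k1 = f(1.000000, 1.500000) = -0.510000
  k2 = f(1.090000, 1.454100) = -0.374407
  k3 = f(1.090000, 1.466303) = -0.410046
  k4 = f(1.180000, 1.426192) = -0.294023
  y ← 1.500000 + (0.18/6)·(k1 + 2k2 + 2k3 + k4) = 1.428812
y(1.18) ≈ 1.4288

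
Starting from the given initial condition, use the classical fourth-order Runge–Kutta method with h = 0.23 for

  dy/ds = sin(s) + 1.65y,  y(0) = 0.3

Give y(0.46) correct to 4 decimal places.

0.7771

RK4: k1 = f(s_n, y_n); k2 = f(s_n + h/2, y_n + (h/2)·k1); k3 = f(s_n + h/2, y_n + (h/2)·k2); k4 = f(s_n + h, y_n + h·k3); y_{n+1} = y_n + (h/6)·(k1 + 2k2 + 2k3 + k4).
s=0.000000, y=0.300000:
  k1 = f(0.000000, 0.300000) = 0.495000
  k2 = f(0.115000, 0.356925) = 0.703673
  k3 = f(0.115000, 0.380922) = 0.743269
  k4 = f(0.230000, 0.470952) = 1.005048
  y ← 0.300000 + (0.23/6)·(k1 + 2k2 + 2k3 + k4) = 0.468434
s=0.230000, y=0.468434:
  k1 = f(0.230000, 0.468434) = 1.000894
  k2 = f(0.345000, 0.583537) = 1.301032
  k3 = f(0.345000, 0.618053) = 1.357984
  k4 = f(0.460000, 0.780770) = 1.732219
  y ← 0.468434 + (0.23/6)·(k1 + 2k2 + 2k3 + k4) = 0.777061
y(0.46) ≈ 0.7771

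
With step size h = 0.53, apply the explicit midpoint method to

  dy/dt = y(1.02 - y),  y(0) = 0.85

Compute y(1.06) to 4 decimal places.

0.9527

Midpoint: k1 = f(t_n, y_n); k2 = f(t_n + h/2, y_n + (h/2)·k1); y_{n+1} = y_n + h·k2.
t=0.000000, y=0.850000:
  k1 = f(0.000000, 0.850000) = 0.144500
  k2 = f(0.265000, 0.888292) = 0.116995
  y ← 0.850000 + 0.53·0.116995 = 0.912007
t=0.530000, y=0.912007:
  k1 = f(0.530000, 0.912007) = 0.098490
  k2 = f(0.795000, 0.938107) = 0.076824
  y ← 0.912007 + 0.53·0.076824 = 0.952724
y(1.06) ≈ 0.9527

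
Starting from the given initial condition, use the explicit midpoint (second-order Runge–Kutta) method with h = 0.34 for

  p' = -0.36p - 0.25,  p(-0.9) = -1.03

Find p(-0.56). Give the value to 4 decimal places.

Midpoint: k1 = f(x_n, p_n); k2 = f(x_n + h/2, p_n + (h/2)·k1); p_{n+1} = p_n + h·k2.
x=-0.900000, p=-1.030000:
  k1 = f(-0.900000, -1.030000) = 0.120800
  k2 = f(-0.730000, -1.009464) = 0.113407
  p ← -1.030000 + 0.34·0.113407 = -0.991442
p(-0.56) ≈ -0.9914

-0.9914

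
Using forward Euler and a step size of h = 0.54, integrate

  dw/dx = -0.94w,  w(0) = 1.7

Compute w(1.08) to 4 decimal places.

0.4122

Euler: w_{n+1} = w_n + h·f(x_n, w_n).
x=0.000000, w=1.700000: f=-1.598000 → w ← 1.700000 + 0.54·(-1.598000) = 0.837080
x=0.540000, w=0.837080: f=-0.786855 → w ← 0.837080 + 0.54·(-0.786855) = 0.412178
w(1.08) ≈ 0.4122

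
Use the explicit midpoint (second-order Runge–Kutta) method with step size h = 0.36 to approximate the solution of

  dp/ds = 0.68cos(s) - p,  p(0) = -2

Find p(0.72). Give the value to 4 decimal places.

-0.6861

Midpoint: k1 = f(s_n, p_n); k2 = f(s_n + h/2, p_n + (h/2)·k1); p_{n+1} = p_n + h·k2.
s=0.000000, p=-2.000000:
  k1 = f(0.000000, -2.000000) = 2.680000
  k2 = f(0.180000, -1.517600) = 2.186614
  p ← -2.000000 + 0.36·2.186614 = -1.212819
s=0.360000, p=-1.212819:
  k1 = f(0.360000, -1.212819) = 1.849229
  k2 = f(0.540000, -0.879958) = 1.463200
  p ← -1.212819 + 0.36·1.463200 = -0.686067
p(0.72) ≈ -0.6861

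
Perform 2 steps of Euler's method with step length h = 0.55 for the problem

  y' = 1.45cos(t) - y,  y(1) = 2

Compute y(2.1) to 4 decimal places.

Euler: y_{n+1} = y_n + h·f(t_n, y_n).
t=1.000000, y=2.000000: f=-1.216562 → y ← 2.000000 + 0.55·(-1.216562) = 1.330891
t=1.550000, y=1.330891: f=-1.300739 → y ← 1.330891 + 0.55·(-1.300739) = 0.615485
y(2.1) ≈ 0.6155

0.6155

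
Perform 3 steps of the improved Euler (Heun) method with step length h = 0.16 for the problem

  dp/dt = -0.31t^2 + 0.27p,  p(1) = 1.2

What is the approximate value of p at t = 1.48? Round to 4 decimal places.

1.1205

Heun: k1 = f(t_n, p_n); k2 = f(t_n + h, p_n + h·k1); p_{n+1} = p_n + (h/2)·(k1 + k2).
t=1.000000, p=1.200000:
  k1 = f(1.000000, 1.200000) = 0.014000
  k2 = f(1.160000, 1.202240) = -0.092531
  p ← 1.200000 + (0.16/2)·(0.014000 + (-0.092531)) = 1.193718
t=1.160000, p=1.193718:
  k1 = f(1.160000, 1.193718) = -0.094832
  k2 = f(1.320000, 1.178544) = -0.221937
  p ← 1.193718 + (0.16/2)·(-0.094832 + (-0.221937)) = 1.168376
t=1.320000, p=1.168376:
  k1 = f(1.320000, 1.168376) = -0.224682
  k2 = f(1.480000, 1.132427) = -0.373269
  p ← 1.168376 + (0.16/2)·(-0.224682 + (-0.373269)) = 1.120540
p(1.48) ≈ 1.1205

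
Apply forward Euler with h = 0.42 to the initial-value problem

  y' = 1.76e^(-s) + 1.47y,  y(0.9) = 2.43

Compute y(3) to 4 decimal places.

Euler: y_{n+1} = y_n + h·f(s_n, y_n).
s=0.900000, y=2.430000: f=4.287663 → y ← 2.430000 + 0.42·4.287663 = 4.230818
s=1.320000, y=4.230818: f=6.689461 → y ← 4.230818 + 0.42·6.689461 = 7.040392
s=1.740000, y=7.040392: f=10.658292 → y ← 7.040392 + 0.42·10.658292 = 11.516875
s=2.160000, y=11.516875: f=17.132778 → y ← 11.516875 + 0.42·17.132778 = 18.712641
s=2.580000, y=18.712641: f=27.640945 → y ← 18.712641 + 0.42·27.640945 = 30.321838
y(3) ≈ 30.3218

30.3218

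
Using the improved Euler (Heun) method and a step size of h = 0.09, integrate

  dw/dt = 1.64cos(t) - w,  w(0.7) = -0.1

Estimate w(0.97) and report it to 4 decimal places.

0.1806

Heun: k1 = f(t_n, w_n); k2 = f(t_n + h, w_n + h·k1); w_{n+1} = w_n + (h/2)·(k1 + k2).
t=0.700000, w=-0.100000:
  k1 = f(0.700000, -0.100000) = 1.354341
  k2 = f(0.790000, 0.021891) = 1.132416
  w ← -0.100000 + (0.09/2)·(1.354341 + 1.132416) = 0.011904
t=0.790000, w=0.011904:
  k1 = f(0.790000, 0.011904) = 1.142402
  k2 = f(0.880000, 0.114720) = 0.930208
  w ← 0.011904 + (0.09/2)·(1.142402 + 0.930208) = 0.105172
t=0.880000, w=0.105172:
  k1 = f(0.880000, 0.105172) = 0.939756
  k2 = f(0.970000, 0.189750) = 0.737342
  w ← 0.105172 + (0.09/2)·(0.939756 + 0.737342) = 0.180641
w(0.97) ≈ 0.1806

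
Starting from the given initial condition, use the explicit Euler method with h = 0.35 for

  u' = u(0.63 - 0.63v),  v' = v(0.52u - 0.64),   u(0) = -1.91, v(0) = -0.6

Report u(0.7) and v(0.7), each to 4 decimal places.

Euler on (u,v): u_{n+1} = u_n + h·u', v_{n+1} = v_n + h·v'.
0.000000: (-1.910000, -0.600000); f=(-1.925280, 0.979920) → (-2.583848, -0.257028)
0.350000: (-2.583848, -0.257028); f=(-2.046221, 0.509841) → (-3.300025, -0.078584)
(u(0.7), v(0.7)) ≈ (-3.3000, -0.0786)

-3.3000, -0.0786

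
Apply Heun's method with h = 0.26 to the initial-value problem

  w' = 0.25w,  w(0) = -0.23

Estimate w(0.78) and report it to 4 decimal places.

-0.2795

Heun: k1 = f(x_n, w_n); k2 = f(x_n + h, w_n + h·k1); w_{n+1} = w_n + (h/2)·(k1 + k2).
x=0.000000, w=-0.230000:
  k1 = f(0.000000, -0.230000) = -0.057500
  k2 = f(0.260000, -0.244950) = -0.061238
  w ← -0.230000 + (0.26/2)·(-0.057500 + (-0.061238)) = -0.245436
x=0.260000, w=-0.245436:
  k1 = f(0.260000, -0.245436) = -0.061359
  k2 = f(0.520000, -0.261389) = -0.065347
  w ← -0.245436 + (0.26/2)·(-0.061359 + (-0.065347)) = -0.261908
x=0.520000, w=-0.261908:
  k1 = f(0.520000, -0.261908) = -0.065477
  k2 = f(0.780000, -0.278932) = -0.069733
  w ← -0.261908 + (0.26/2)·(-0.065477 + (-0.069733)) = -0.279485
w(0.78) ≈ -0.2795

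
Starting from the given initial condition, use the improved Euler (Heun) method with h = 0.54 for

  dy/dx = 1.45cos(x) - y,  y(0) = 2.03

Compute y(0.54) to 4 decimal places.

1.7457

Heun: k1 = f(x_n, y_n); k2 = f(x_n + h, y_n + h·k1); y_{n+1} = y_n + (h/2)·(k1 + k2).
x=0.000000, y=2.030000:
  k1 = f(0.000000, 2.030000) = -0.580000
  k2 = f(0.540000, 1.716800) = -0.473122
  y ← 2.030000 + (0.54/2)·(-0.580000 + (-0.473122)) = 1.745657
y(0.54) ≈ 1.7457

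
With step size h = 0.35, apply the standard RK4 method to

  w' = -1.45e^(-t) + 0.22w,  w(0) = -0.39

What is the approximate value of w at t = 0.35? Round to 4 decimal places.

-0.8673

RK4: k1 = f(t_n, w_n); k2 = f(t_n + h/2, w_n + (h/2)·k1); k3 = f(t_n + h/2, w_n + (h/2)·k2); k4 = f(t_n + h, w_n + h·k3); w_{n+1} = w_n + (h/6)·(k1 + 2k2 + 2k3 + k4).
t=0.000000, w=-0.390000:
  k1 = f(0.000000, -0.390000) = -1.535800
  k2 = f(0.175000, -0.658765) = -1.362141
  k3 = f(0.175000, -0.628375) = -1.355455
  k4 = f(0.350000, -0.864409) = -1.211968
  w ← -0.390000 + (0.35/6)·(k1 + 2k2 + 2k3 + k4) = -0.867339
w(0.35) ≈ -0.8673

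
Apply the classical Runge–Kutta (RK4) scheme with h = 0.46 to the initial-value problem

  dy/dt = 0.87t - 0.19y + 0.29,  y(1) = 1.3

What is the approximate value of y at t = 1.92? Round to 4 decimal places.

2.4183

RK4: k1 = f(t_n, y_n); k2 = f(t_n + h/2, y_n + (h/2)·k1); k3 = f(t_n + h/2, y_n + (h/2)·k2); k4 = f(t_n + h, y_n + h·k3); y_{n+1} = y_n + (h/6)·(k1 + 2k2 + 2k3 + k4).
t=1.000000, y=1.300000:
  k1 = f(1.000000, 1.300000) = 0.913000
  k2 = f(1.230000, 1.509990) = 1.073202
  k3 = f(1.230000, 1.546836) = 1.066201
  k4 = f(1.460000, 1.790452) = 1.220014
  y ← 1.300000 + (0.46/6)·(k1 + 2k2 + 2k3 + k4) = 1.791573
t=1.460000, y=1.791573:
  k1 = f(1.460000, 1.791573) = 1.219801
  k2 = f(1.690000, 2.072127) = 1.366596
  k3 = f(1.690000, 2.105890) = 1.360181
  k4 = f(1.920000, 2.417256) = 1.501121
  y ← 1.791573 + (0.46/6)·(k1 + 2k2 + 2k3 + k4) = 2.418283
y(1.92) ≈ 2.4183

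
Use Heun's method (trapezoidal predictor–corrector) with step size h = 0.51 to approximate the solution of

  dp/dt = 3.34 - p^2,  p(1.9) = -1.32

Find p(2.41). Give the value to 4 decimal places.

-0.1260

Heun: k1 = f(t_n, p_n); k2 = f(t_n + h, p_n + h·k1); p_{n+1} = p_n + (h/2)·(k1 + k2).
t=1.900000, p=-1.320000:
  k1 = f(1.900000, -1.320000) = 1.597600
  k2 = f(2.410000, -0.505224) = 3.084749
  p ← -1.320000 + (0.51/2)·(1.597600 + 3.084749) = -0.126001
p(2.41) ≈ -0.1260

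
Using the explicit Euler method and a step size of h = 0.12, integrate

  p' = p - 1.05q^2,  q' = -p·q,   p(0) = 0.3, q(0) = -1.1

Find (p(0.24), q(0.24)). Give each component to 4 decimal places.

Euler on (p,q): p_{n+1} = p_n + h·p', q_{n+1} = q_n + h·q'.
0.000000: (0.300000, -1.100000); f=(-0.970500, 0.330000) → (0.183540, -1.060400)
0.120000: (0.183540, -1.060400); f=(-0.997131, 0.194626) → (0.063884, -1.037045)
(p(0.24), q(0.24)) ≈ (0.0639, -1.0370)

0.0639, -1.0370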